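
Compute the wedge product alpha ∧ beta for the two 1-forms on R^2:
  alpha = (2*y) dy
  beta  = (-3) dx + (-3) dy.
alpha ∧ beta = (6*y) dx ∧ dy

Distribute the wedge, using dx_i ∧ dx_j = -dx_j ∧ dx_i and dx_i ∧ dx_i = 0. For each pair (i, j) with i < j, the coefficient of dx_i ∧ dx_j in alpha ∧ beta is (alpha_i * beta_j - alpha_j * beta_i). Collecting: alpha ∧ beta = (6*y) dx ∧ dy.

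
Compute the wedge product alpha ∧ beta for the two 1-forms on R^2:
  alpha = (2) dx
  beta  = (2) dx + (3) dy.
alpha ∧ beta = (6) dx ∧ dy

Distribute the wedge, using dx_i ∧ dx_j = -dx_j ∧ dx_i and dx_i ∧ dx_i = 0. For each pair (i, j) with i < j, the coefficient of dx_i ∧ dx_j in alpha ∧ beta is (alpha_i * beta_j - alpha_j * beta_i). Collecting: alpha ∧ beta = (6) dx ∧ dy.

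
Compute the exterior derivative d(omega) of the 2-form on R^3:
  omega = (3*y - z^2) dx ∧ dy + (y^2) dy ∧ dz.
d(omega) = (-2*z) dx ∧ dy ∧ dz

For a 2-form omega = sum_{i<j} g_{ij} dx_i ∧ dx_j, the exterior derivative is
  d(omega) = sum_{i<j} d(g_{ij}) ∧ dx_i ∧ dx_j = sum_{i<j, k} (∂g_{ij}/∂x_k) dx_k ∧ dx_i ∧ dx_j.
Expand each term, using dx_k ∧ dx_i ∧ dx_j = sgn(permutation) dx_{(a)} ∧ dx_{(b)} ∧ dx_{(c)} with (a < b < c) sorted:
  d(3*y - z^2) includes (∂/∂z)(3*y - z^2) dz = (-2*z) dz, which multiplied by dx ∧ dy gives (-2*z) dx ∧ dy ∧ dz
Collecting like 3-forms: d(omega) = (-2*z) dx ∧ dy ∧ dz.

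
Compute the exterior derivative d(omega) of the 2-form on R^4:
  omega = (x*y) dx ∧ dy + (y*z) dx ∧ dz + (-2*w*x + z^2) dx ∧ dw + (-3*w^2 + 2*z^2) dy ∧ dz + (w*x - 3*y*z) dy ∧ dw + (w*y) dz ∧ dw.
d(omega) = (-z) dx ∧ dy ∧ dz + (-2*z) dx ∧ dz ∧ dw + (-5*w + 3*y) dy ∧ dz ∧ dw + (w) dx ∧ dy ∧ dw

For a 2-form omega = sum_{i<j} g_{ij} dx_i ∧ dx_j, the exterior derivative is
  d(omega) = sum_{i<j} d(g_{ij}) ∧ dx_i ∧ dx_j = sum_{i<j, k} (∂g_{ij}/∂x_k) dx_k ∧ dx_i ∧ dx_j.
Expand each term, using dx_k ∧ dx_i ∧ dx_j = sgn(permutation) dx_{(a)} ∧ dx_{(b)} ∧ dx_{(c)} with (a < b < c) sorted:
  d(y*z) includes (∂/∂y)(y*z) dy = (z) dy, which multiplied by dx ∧ dz gives (-z) dx ∧ dy ∧ dz
  d(-2*w*x + z^2) includes (∂/∂z)(-2*w*x + z^2) dz = (2*z) dz, which multiplied by dx ∧ dw gives (-2*z) dx ∧ dz ∧ dw
  d(-3*w^2 + 2*z^2) includes (∂/∂w)(-3*w^2 + 2*z^2) dw = (-6*w) dw, which multiplied by dy ∧ dz gives (-6*w) dy ∧ dz ∧ dw
  d(w*x - 3*y*z) includes (∂/∂x)(w*x - 3*y*z) dx = (w) dx, which multiplied by dy ∧ dw gives (w) dx ∧ dy ∧ dw
  d(w*x - 3*y*z) includes (∂/∂z)(w*x - 3*y*z) dz = (-3*y) dz, which multiplied by dy ∧ dw gives (3*y) dy ∧ dz ∧ dw
  d(w*y) includes (∂/∂y)(w*y) dy = (w) dy, which multiplied by dz ∧ dw gives (w) dy ∧ dz ∧ dw
Collecting like 3-forms: d(omega) = (-z) dx ∧ dy ∧ dz + (-2*z) dx ∧ dz ∧ dw + (-5*w + 3*y) dy ∧ dz ∧ dw + (w) dx ∧ dy ∧ dw.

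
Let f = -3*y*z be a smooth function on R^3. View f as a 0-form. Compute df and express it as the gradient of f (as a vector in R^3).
df = (0) dx + (-3*z) dy + (-3*y) dz; grad f = (0, -3*z, -3*y)

For a 0-form f, d f = (∂f/∂x) dx + (∂f/∂y) dy + (∂f/∂z) dz. The components of the vector representation are exactly the entries of grad f in Cartesian coordinates:
  ∂f/∂x = 0
  ∂f/∂y = -3*z
  ∂f/∂z = -3*y.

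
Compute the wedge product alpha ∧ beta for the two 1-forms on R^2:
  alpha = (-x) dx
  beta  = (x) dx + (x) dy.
alpha ∧ beta = (-x^2) dx ∧ dy

Distribute the wedge, using dx_i ∧ dx_j = -dx_j ∧ dx_i and dx_i ∧ dx_i = 0. For each pair (i, j) with i < j, the coefficient of dx_i ∧ dx_j in alpha ∧ beta is (alpha_i * beta_j - alpha_j * beta_i). Collecting: alpha ∧ beta = (-x^2) dx ∧ dy.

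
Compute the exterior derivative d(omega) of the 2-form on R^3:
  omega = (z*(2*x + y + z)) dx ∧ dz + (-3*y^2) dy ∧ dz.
d(omega) = (-z) dx ∧ dy ∧ dz

For a 2-form omega = sum_{i<j} g_{ij} dx_i ∧ dx_j, the exterior derivative is
  d(omega) = sum_{i<j} d(g_{ij}) ∧ dx_i ∧ dx_j = sum_{i<j, k} (∂g_{ij}/∂x_k) dx_k ∧ dx_i ∧ dx_j.
Expand each term, using dx_k ∧ dx_i ∧ dx_j = sgn(permutation) dx_{(a)} ∧ dx_{(b)} ∧ dx_{(c)} with (a < b < c) sorted:
  d(z*(2*x + y + z)) includes (∂/∂y)(z*(2*x + y + z)) dy = (z) dy, which multiplied by dx ∧ dz gives (-z) dx ∧ dy ∧ dz
Collecting like 3-forms: d(omega) = (-z) dx ∧ dy ∧ dz.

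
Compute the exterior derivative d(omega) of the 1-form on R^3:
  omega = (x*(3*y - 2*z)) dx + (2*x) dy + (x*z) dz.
d(omega) = (2 - 3*x) dx ∧ dy + (2*x + z) dx ∧ dz

For a 1-form omega = sum_i f_i dx_i, the exterior derivative is
  d(omega) = sum_{i < j} (∂f_j/∂x_i - ∂f_i/∂x_j) dx_i ∧ dx_j.
  coefficient of dx ∧ dy: ∂f_2/∂x - ∂f_1/∂y = ∂(2*x)/∂x - ∂(x*(3*y - 2*z))/∂y = 2 - 3*x
  coefficient of dx ∧ dz: ∂f_3/∂x - ∂f_1/∂z = ∂(x*z)/∂x - ∂(x*(3*y - 2*z))/∂z = 2*x + z
Assembling: d(omega) = (2 - 3*x) dx ∧ dy + (2*x + z) dx ∧ dz.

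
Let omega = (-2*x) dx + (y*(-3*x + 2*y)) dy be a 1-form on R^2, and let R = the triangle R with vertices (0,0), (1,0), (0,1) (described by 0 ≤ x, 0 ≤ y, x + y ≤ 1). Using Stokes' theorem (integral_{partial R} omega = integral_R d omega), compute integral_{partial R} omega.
integral_(partial R) omega = -1/2

Stokes: integral_partial_R omega = integral_R d omega with d omega = (∂Q/∂x - ∂P/∂y) dx ∧ dy.
  ∂Q/∂x = -3*y
  ∂P/∂y = 0
  integrand = ∂Q/∂x - ∂P/∂y = -3*y.
Integrating over R: integral_0^1 integral_0^{1-x} (-3*y) dy dx = -1/2.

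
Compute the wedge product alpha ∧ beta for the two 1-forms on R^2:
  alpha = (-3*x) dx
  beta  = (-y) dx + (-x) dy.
alpha ∧ beta = (3*x^2) dx ∧ dy

Distribute the wedge, using dx_i ∧ dx_j = -dx_j ∧ dx_i and dx_i ∧ dx_i = 0. For each pair (i, j) with i < j, the coefficient of dx_i ∧ dx_j in alpha ∧ beta is (alpha_i * beta_j - alpha_j * beta_i). Collecting: alpha ∧ beta = (3*x^2) dx ∧ dy.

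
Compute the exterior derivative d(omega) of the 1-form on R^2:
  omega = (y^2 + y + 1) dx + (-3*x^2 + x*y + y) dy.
d(omega) = (-6*x - y - 1) dx ∧ dy

For a 1-form omega = sum_i f_i dx_i, the exterior derivative is
  d(omega) = sum_{i < j} (∂f_j/∂x_i - ∂f_i/∂x_j) dx_i ∧ dx_j.
  coefficient of dx ∧ dy: ∂f_2/∂x - ∂f_1/∂y = ∂(-3*x^2 + x*y + y)/∂x - ∂(y^2 + y + 1)/∂y = -6*x - y - 1
Assembling: d(omega) = (-6*x - y - 1) dx ∧ dy.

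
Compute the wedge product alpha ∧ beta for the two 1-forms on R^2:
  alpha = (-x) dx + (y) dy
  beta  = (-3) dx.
alpha ∧ beta = (3*y) dx ∧ dy

Distribute the wedge, using dx_i ∧ dx_j = -dx_j ∧ dx_i and dx_i ∧ dx_i = 0. For each pair (i, j) with i < j, the coefficient of dx_i ∧ dx_j in alpha ∧ beta is (alpha_i * beta_j - alpha_j * beta_i). Collecting: alpha ∧ beta = (3*y) dx ∧ dy.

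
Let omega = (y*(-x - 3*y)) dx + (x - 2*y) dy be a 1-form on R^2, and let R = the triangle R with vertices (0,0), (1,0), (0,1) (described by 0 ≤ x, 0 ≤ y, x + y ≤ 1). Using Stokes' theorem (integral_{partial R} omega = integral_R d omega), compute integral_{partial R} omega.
integral_(partial R) omega = 5/3

Stokes: integral_partial_R omega = integral_R d omega with d omega = (∂Q/∂x - ∂P/∂y) dx ∧ dy.
  ∂Q/∂x = 1
  ∂P/∂y = -x - 6*y
  integrand = ∂Q/∂x - ∂P/∂y = x + 6*y + 1.
Integrating over R: integral_0^1 integral_0^{1-x} (x + 6*y + 1) dy dx = 5/3.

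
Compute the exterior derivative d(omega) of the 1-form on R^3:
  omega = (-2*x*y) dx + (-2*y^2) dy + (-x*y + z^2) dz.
d(omega) = (2*x) dx ∧ dy + (-y) dx ∧ dz + (-x) dy ∧ dz

For a 1-form omega = sum_i f_i dx_i, the exterior derivative is
  d(omega) = sum_{i < j} (∂f_j/∂x_i - ∂f_i/∂x_j) dx_i ∧ dx_j.
  coefficient of dx ∧ dy: ∂f_2/∂x - ∂f_1/∂y = ∂(-2*y^2)/∂x - ∂(-2*x*y)/∂y = 2*x
  coefficient of dx ∧ dz: ∂f_3/∂x - ∂f_1/∂z = ∂(-x*y + z^2)/∂x - ∂(-2*x*y)/∂z = -y
  coefficient of dy ∧ dz: ∂f_3/∂y - ∂f_2/∂z = ∂(-x*y + z^2)/∂y - ∂(-2*y^2)/∂z = -x
Assembling: d(omega) = (2*x) dx ∧ dy + (-y) dx ∧ dz + (-x) dy ∧ dz.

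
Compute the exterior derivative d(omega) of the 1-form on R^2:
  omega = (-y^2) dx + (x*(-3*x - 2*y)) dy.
d(omega) = (-6*x) dx ∧ dy

For a 1-form omega = sum_i f_i dx_i, the exterior derivative is
  d(omega) = sum_{i < j} (∂f_j/∂x_i - ∂f_i/∂x_j) dx_i ∧ dx_j.
  coefficient of dx ∧ dy: ∂f_2/∂x - ∂f_1/∂y = ∂(x*(-3*x - 2*y))/∂x - ∂(-y^2)/∂y = -6*x
Assembling: d(omega) = (-6*x) dx ∧ dy.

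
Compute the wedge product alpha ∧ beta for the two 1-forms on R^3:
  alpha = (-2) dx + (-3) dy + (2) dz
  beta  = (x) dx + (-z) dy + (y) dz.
alpha ∧ beta = (3*x + 2*z) dx ∧ dy + (-2*x - 2*y) dx ∧ dz + (-3*y + 2*z) dy ∧ dz

Distribute the wedge, using dx_i ∧ dx_j = -dx_j ∧ dx_i and dx_i ∧ dx_i = 0. For each pair (i, j) with i < j, the coefficient of dx_i ∧ dx_j in alpha ∧ beta is (alpha_i * beta_j - alpha_j * beta_i). Collecting: alpha ∧ beta = (3*x + 2*z) dx ∧ dy + (-2*x - 2*y) dx ∧ dz + (-3*y + 2*z) dy ∧ dz.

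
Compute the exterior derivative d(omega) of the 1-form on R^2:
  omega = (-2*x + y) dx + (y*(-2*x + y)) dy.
d(omega) = (-2*y - 1) dx ∧ dy

For a 1-form omega = sum_i f_i dx_i, the exterior derivative is
  d(omega) = sum_{i < j} (∂f_j/∂x_i - ∂f_i/∂x_j) dx_i ∧ dx_j.
  coefficient of dx ∧ dy: ∂f_2/∂x - ∂f_1/∂y = ∂(y*(-2*x + y))/∂x - ∂(-2*x + y)/∂y = -2*y - 1
Assembling: d(omega) = (-2*y - 1) dx ∧ dy.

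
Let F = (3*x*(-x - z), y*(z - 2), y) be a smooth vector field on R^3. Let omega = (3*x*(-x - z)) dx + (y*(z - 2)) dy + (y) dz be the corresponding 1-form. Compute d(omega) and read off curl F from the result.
d(omega) = (1 - y) dy ∧ dz + (-3*x) dz ∧ dx + (0) dx ∧ dy; curl F = (1 - y, -3*x, 0)

d omega = sum_{i<j} (∂f_j/∂x_i - ∂f_i/∂x_j) dx_i ∧ dx_j. Under the identification (dy ∧ dz, dz ∧ dx, dx ∧ dy) ↔ (e_x, e_y, e_z), the coefficients are exactly the components of curl F. Compute:
  ∂R/∂y - ∂Q/∂z = (1) - (y) = 1 - y
  ∂P/∂z - ∂R/∂x = (-3*x) - (0) = -3*x
  ∂Q/∂x - ∂P/∂y = (0) - (0) = 0.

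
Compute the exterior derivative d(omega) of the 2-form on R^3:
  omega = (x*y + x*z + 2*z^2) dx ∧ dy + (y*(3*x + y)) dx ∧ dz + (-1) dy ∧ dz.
d(omega) = (-2*x - 2*y + 4*z) dx ∧ dy ∧ dz

For a 2-form omega = sum_{i<j} g_{ij} dx_i ∧ dx_j, the exterior derivative is
  d(omega) = sum_{i<j} d(g_{ij}) ∧ dx_i ∧ dx_j = sum_{i<j, k} (∂g_{ij}/∂x_k) dx_k ∧ dx_i ∧ dx_j.
Expand each term, using dx_k ∧ dx_i ∧ dx_j = sgn(permutation) dx_{(a)} ∧ dx_{(b)} ∧ dx_{(c)} with (a < b < c) sorted:
  d(x*y + x*z + 2*z^2) includes (∂/∂z)(x*y + x*z + 2*z^2) dz = (x + 4*z) dz, which multiplied by dx ∧ dy gives (x + 4*z) dx ∧ dy ∧ dz
  d(y*(3*x + y)) includes (∂/∂y)(y*(3*x + y)) dy = (3*x + 2*y) dy, which multiplied by dx ∧ dz gives (-3*x - 2*y) dx ∧ dy ∧ dz
Collecting like 3-forms: d(omega) = (-2*x - 2*y + 4*z) dx ∧ dy ∧ dz.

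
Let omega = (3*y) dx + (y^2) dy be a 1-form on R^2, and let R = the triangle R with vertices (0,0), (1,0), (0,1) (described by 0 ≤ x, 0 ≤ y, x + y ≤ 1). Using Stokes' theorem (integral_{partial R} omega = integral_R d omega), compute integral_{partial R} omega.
integral_(partial R) omega = -3/2

Stokes: integral_partial_R omega = integral_R d omega with d omega = (∂Q/∂x - ∂P/∂y) dx ∧ dy.
  ∂Q/∂x = 0
  ∂P/∂y = 3
  integrand = ∂Q/∂x - ∂P/∂y = -3.
Integrating over R: integral_0^1 integral_0^{1-x} (-3) dy dx = -3/2.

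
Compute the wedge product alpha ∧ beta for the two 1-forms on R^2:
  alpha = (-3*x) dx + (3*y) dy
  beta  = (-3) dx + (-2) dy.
alpha ∧ beta = (6*x + 9*y) dx ∧ dy

Distribute the wedge, using dx_i ∧ dx_j = -dx_j ∧ dx_i and dx_i ∧ dx_i = 0. For each pair (i, j) with i < j, the coefficient of dx_i ∧ dx_j in alpha ∧ beta is (alpha_i * beta_j - alpha_j * beta_i). Collecting: alpha ∧ beta = (6*x + 9*y) dx ∧ dy.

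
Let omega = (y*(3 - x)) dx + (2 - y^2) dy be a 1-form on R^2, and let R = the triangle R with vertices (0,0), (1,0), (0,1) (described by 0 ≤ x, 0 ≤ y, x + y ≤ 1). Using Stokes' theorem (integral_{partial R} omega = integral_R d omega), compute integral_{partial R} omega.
integral_(partial R) omega = -4/3

Stokes: integral_partial_R omega = integral_R d omega with d omega = (∂Q/∂x - ∂P/∂y) dx ∧ dy.
  ∂Q/∂x = 0
  ∂P/∂y = 3 - x
  integrand = ∂Q/∂x - ∂P/∂y = x - 3.
Integrating over R: integral_0^1 integral_0^{1-x} (x - 3) dy dx = -4/3.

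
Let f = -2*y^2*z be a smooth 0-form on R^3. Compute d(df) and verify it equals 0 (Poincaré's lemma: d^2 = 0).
d(df) = 0

Step 1: df = sum_i (∂f/∂x_i) dx_i = (0) dx + (-4*y*z) dy + (-2*y^2) dz.
Step 2: Apply d again. Using the 1-form formula, the coefficient of dx ∧ dy in d(df) is ∂^2 f/∂x ∂y - ∂^2 f/∂y ∂x = (0) - (0) = 0 (equality of mixed partials for smooth f).
Similarly for dx ∧ dz and dy ∧ dz — all coefficients vanish. So d(df) = 0.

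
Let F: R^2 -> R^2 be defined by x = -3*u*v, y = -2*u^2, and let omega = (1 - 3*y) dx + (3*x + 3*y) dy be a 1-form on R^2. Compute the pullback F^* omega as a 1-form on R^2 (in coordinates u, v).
F^* omega = (24*u^3 + 18*u^2*v - 3*v) du + (-18*u^3 - 3*u) dv

Using F^*(f dg) = (f ∘ F) d(g ∘ F), substitute each coordinate x_i by F_i(u, v) in f_i, and replace dx_i by d F_i = (∂F_i/∂u) du + (∂F_i/∂v) dv.
  For the x component: f_1(F) = 6*u^2 + 1; d F_1 = (-3*v) du + (-3*u) dv
  For the y component: f_2(F) = 3*u*(-2*u - 3*v); d F_2 = (-4*u) du + (0) dv
Combining and collecting du, dv coefficients:
  coeff of du: 24*u^3 + 18*u^2*v - 3*v
  coeff of dv: -18*u^3 - 3*u
F^* omega = (24*u^3 + 18*u^2*v - 3*v) du + (-18*u^3 - 3*u) dv.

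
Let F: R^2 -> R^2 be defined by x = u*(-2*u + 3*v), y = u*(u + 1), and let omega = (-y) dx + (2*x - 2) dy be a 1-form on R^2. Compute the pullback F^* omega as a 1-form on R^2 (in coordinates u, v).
F^* omega = (-4*u^3 + 9*u^2*v + 3*u*v - 4*u - 2) du + (3*u^2*(-u - 1)) dv

Using F^*(f dg) = (f ∘ F) d(g ∘ F), substitute each coordinate x_i by F_i(u, v) in f_i, and replace dx_i by d F_i = (∂F_i/∂u) du + (∂F_i/∂v) dv.
  For the x component: f_1(F) = u*(-u - 1); d F_1 = (-4*u + 3*v) du + (3*u) dv
  For the y component: f_2(F) = -4*u^2 + 6*u*v - 2; d F_2 = (2*u + 1) du + (0) dv
Combining and collecting du, dv coefficients:
  coeff of du: -4*u^3 + 9*u^2*v + 3*u*v - 4*u - 2
  coeff of dv: 3*u^2*(-u - 1)
F^* omega = (-4*u^3 + 9*u^2*v + 3*u*v - 4*u - 2) du + (3*u^2*(-u - 1)) dv.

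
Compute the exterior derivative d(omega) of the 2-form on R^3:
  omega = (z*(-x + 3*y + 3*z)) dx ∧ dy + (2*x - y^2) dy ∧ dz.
d(omega) = (-x + 3*y + 6*z + 2) dx ∧ dy ∧ dz

For a 2-form omega = sum_{i<j} g_{ij} dx_i ∧ dx_j, the exterior derivative is
  d(omega) = sum_{i<j} d(g_{ij}) ∧ dx_i ∧ dx_j = sum_{i<j, k} (∂g_{ij}/∂x_k) dx_k ∧ dx_i ∧ dx_j.
Expand each term, using dx_k ∧ dx_i ∧ dx_j = sgn(permutation) dx_{(a)} ∧ dx_{(b)} ∧ dx_{(c)} with (a < b < c) sorted:
  d(z*(-x + 3*y + 3*z)) includes (∂/∂z)(z*(-x + 3*y + 3*z)) dz = (-x + 3*y + 6*z) dz, which multiplied by dx ∧ dy gives (-x + 3*y + 6*z) dx ∧ dy ∧ dz
  d(2*x - y^2) includes (∂/∂x)(2*x - y^2) dx = (2) dx, which multiplied by dy ∧ dz gives (2) dx ∧ dy ∧ dz
Collecting like 3-forms: d(omega) = (-x + 3*y + 6*z + 2) dx ∧ dy ∧ dz.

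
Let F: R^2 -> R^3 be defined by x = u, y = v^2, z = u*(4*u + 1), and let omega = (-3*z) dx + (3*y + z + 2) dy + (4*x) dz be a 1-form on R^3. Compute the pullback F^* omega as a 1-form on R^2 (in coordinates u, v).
F^* omega = (u*(20*u + 1)) du + (2*v*(4*u^2 + u + 3*v^2 + 2)) dv

Using F^*(f dg) = (f ∘ F) d(g ∘ F), substitute each coordinate x_i by F_i(u, v) in f_i, and replace dx_i by d F_i = (∂F_i/∂u) du + (∂F_i/∂v) dv.
  For the x component: f_1(F) = 3*u*(-4*u - 1); d F_1 = (1) du + (0) dv
  For the y component: f_2(F) = 4*u^2 + u + 3*v^2 + 2; d F_2 = (0) du + (2*v) dv
  For the z component: f_3(F) = 4*u; d F_3 = (8*u + 1) du + (0) dv
Combining and collecting du, dv coefficients:
  coeff of du: u*(20*u + 1)
  coeff of dv: 2*v*(4*u^2 + u + 3*v^2 + 2)
F^* omega = (u*(20*u + 1)) du + (2*v*(4*u^2 + u + 3*v^2 + 2)) dv.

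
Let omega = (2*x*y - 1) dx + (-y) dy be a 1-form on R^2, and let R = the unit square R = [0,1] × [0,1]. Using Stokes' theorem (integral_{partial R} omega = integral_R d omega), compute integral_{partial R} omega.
integral_(partial R) omega = -1

Stokes: integral_partial_R omega = integral_R d omega with d omega = (∂Q/∂x - ∂P/∂y) dx ∧ dy.
  ∂Q/∂x = 0
  ∂P/∂y = 2*x
  integrand = ∂Q/∂x - ∂P/∂y = -2*x.
Integrating over R: integral_0^1 integral_0^1 (-2*x) dx dy = -1.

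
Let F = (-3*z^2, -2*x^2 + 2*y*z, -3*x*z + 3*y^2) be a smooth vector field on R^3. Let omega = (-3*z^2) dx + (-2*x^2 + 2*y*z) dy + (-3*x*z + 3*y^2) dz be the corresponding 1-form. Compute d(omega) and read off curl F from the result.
d(omega) = (4*y) dy ∧ dz + (-3*z) dz ∧ dx + (-4*x) dx ∧ dy; curl F = (4*y, -3*z, -4*x)

d omega = sum_{i<j} (∂f_j/∂x_i - ∂f_i/∂x_j) dx_i ∧ dx_j. Under the identification (dy ∧ dz, dz ∧ dx, dx ∧ dy) ↔ (e_x, e_y, e_z), the coefficients are exactly the components of curl F. Compute:
  ∂R/∂y - ∂Q/∂z = (6*y) - (2*y) = 4*y
  ∂P/∂z - ∂R/∂x = (-6*z) - (-3*z) = -3*z
  ∂Q/∂x - ∂P/∂y = (-4*x) - (0) = -4*x.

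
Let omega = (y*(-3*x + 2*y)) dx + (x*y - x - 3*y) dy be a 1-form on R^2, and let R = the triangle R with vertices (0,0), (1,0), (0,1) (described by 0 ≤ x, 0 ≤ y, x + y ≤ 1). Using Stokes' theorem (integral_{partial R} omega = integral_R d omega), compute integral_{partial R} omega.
integral_(partial R) omega = -1/2

Stokes: integral_partial_R omega = integral_R d omega with d omega = (∂Q/∂x - ∂P/∂y) dx ∧ dy.
  ∂Q/∂x = y - 1
  ∂P/∂y = -3*x + 4*y
  integrand = ∂Q/∂x - ∂P/∂y = 3*x - 3*y - 1.
Integrating over R: integral_0^1 integral_0^{1-x} (3*x - 3*y - 1) dy dx = -1/2.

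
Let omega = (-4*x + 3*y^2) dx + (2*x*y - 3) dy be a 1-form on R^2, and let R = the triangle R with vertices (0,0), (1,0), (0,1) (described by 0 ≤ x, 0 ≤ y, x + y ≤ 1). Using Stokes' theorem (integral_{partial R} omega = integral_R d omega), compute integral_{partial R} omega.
integral_(partial R) omega = -2/3

Stokes: integral_partial_R omega = integral_R d omega with d omega = (∂Q/∂x - ∂P/∂y) dx ∧ dy.
  ∂Q/∂x = 2*y
  ∂P/∂y = 6*y
  integrand = ∂Q/∂x - ∂P/∂y = -4*y.
Integrating over R: integral_0^1 integral_0^{1-x} (-4*y) dy dx = -2/3.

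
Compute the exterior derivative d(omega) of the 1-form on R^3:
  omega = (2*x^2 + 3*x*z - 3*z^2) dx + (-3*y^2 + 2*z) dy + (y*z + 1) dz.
d(omega) = (-3*x + 6*z) dx ∧ dz + (z - 2) dy ∧ dz

For a 1-form omega = sum_i f_i dx_i, the exterior derivative is
  d(omega) = sum_{i < j} (∂f_j/∂x_i - ∂f_i/∂x_j) dx_i ∧ dx_j.
  coefficient of dx ∧ dz: ∂f_3/∂x - ∂f_1/∂z = ∂(y*z + 1)/∂x - ∂(2*x^2 + 3*x*z - 3*z^2)/∂z = -3*x + 6*z
  coefficient of dy ∧ dz: ∂f_3/∂y - ∂f_2/∂z = ∂(y*z + 1)/∂y - ∂(-3*y^2 + 2*z)/∂z = z - 2
Assembling: d(omega) = (-3*x + 6*z) dx ∧ dz + (z - 2) dy ∧ dz.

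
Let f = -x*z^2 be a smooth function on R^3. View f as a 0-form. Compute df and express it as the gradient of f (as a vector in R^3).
df = (-z^2) dx + (0) dy + (-2*x*z) dz; grad f = (-z^2, 0, -2*x*z)

For a 0-form f, d f = (∂f/∂x) dx + (∂f/∂y) dy + (∂f/∂z) dz. The components of the vector representation are exactly the entries of grad f in Cartesian coordinates:
  ∂f/∂x = -z^2
  ∂f/∂y = 0
  ∂f/∂z = -2*x*z.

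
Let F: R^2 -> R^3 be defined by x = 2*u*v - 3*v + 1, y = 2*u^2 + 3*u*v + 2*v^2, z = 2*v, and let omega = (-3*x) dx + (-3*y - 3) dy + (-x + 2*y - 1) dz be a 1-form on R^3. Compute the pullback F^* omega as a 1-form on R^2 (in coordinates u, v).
F^* omega = (-24*u^3 - 54*u^2*v - 63*u*v^2 - 12*u - 18*v^3 + 18*v^2 - 15*v) du + (-18*u^3 - 63*u^2*v + 8*u^2 - 54*u*v^2 + 44*u*v - 15*u - 24*v^3 + 8*v^2 - 33*v + 5) dv

Using F^*(f dg) = (f ∘ F) d(g ∘ F), substitute each coordinate x_i by F_i(u, v) in f_i, and replace dx_i by d F_i = (∂F_i/∂u) du + (∂F_i/∂v) dv.
  For the x component: f_1(F) = -6*u*v + 9*v - 3; d F_1 = (2*v) du + (2*u - 3) dv
  For the y component: f_2(F) = -6*u^2 - 9*u*v - 6*v^2 - 3; d F_2 = (4*u + 3*v) du + (3*u + 4*v) dv
  For the z component: f_3(F) = 4*u^2 + 4*u*v + 4*v^2 + 3*v - 2; d F_3 = (0) du + (2) dv
Combining and collecting du, dv coefficients:
  coeff of du: -24*u^3 - 54*u^2*v - 63*u*v^2 - 12*u - 18*v^3 + 18*v^2 - 15*v
  coeff of dv: -18*u^3 - 63*u^2*v + 8*u^2 - 54*u*v^2 + 44*u*v - 15*u - 24*v^3 + 8*v^2 - 33*v + 5
F^* omega = (-24*u^3 - 54*u^2*v - 63*u*v^2 - 12*u - 18*v^3 + 18*v^2 - 15*v) du + (-18*u^3 - 63*u^2*v + 8*u^2 - 54*u*v^2 + 44*u*v - 15*u - 24*v^3 + 8*v^2 - 33*v + 5) dv.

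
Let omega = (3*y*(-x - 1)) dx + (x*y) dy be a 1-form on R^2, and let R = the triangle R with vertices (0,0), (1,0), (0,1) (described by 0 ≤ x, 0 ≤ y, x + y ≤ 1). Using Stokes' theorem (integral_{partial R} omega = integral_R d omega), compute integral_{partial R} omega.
integral_(partial R) omega = 13/6

Stokes: integral_partial_R omega = integral_R d omega with d omega = (∂Q/∂x - ∂P/∂y) dx ∧ dy.
  ∂Q/∂x = y
  ∂P/∂y = -3*x - 3
  integrand = ∂Q/∂x - ∂P/∂y = 3*x + y + 3.
Integrating over R: integral_0^1 integral_0^{1-x} (3*x + y + 3) dy dx = 13/6.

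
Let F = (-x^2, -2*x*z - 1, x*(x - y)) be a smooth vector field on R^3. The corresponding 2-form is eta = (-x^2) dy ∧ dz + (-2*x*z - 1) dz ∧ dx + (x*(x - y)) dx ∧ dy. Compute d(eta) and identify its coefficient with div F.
d(eta) = (-2*x) dx ∧ dy ∧ dz; div F = -2*x

For a 2-form in R^3 of the form above, applying d gives a 3-form with coefficient ∂P/∂x + ∂Q/∂y + ∂R/∂z:
  ∂P/∂x = -2*x
  ∂Q/∂y = 0
  ∂R/∂z = 0
Sum = -2*x, which is exactly div F.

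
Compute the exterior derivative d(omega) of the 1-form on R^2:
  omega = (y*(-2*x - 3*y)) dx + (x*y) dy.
d(omega) = (2*x + 7*y) dx ∧ dy

For a 1-form omega = sum_i f_i dx_i, the exterior derivative is
  d(omega) = sum_{i < j} (∂f_j/∂x_i - ∂f_i/∂x_j) dx_i ∧ dx_j.
  coefficient of dx ∧ dy: ∂f_2/∂x - ∂f_1/∂y = ∂(x*y)/∂x - ∂(y*(-2*x - 3*y))/∂y = 2*x + 7*y
Assembling: d(omega) = (2*x + 7*y) dx ∧ dy.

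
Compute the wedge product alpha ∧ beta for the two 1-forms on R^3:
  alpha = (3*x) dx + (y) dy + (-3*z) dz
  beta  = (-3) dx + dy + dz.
alpha ∧ beta = (3*x + 3*y) dx ∧ dy + (3*x - 9*z) dx ∧ dz + (y + 3*z) dy ∧ dz

Distribute the wedge, using dx_i ∧ dx_j = -dx_j ∧ dx_i and dx_i ∧ dx_i = 0. For each pair (i, j) with i < j, the coefficient of dx_i ∧ dx_j in alpha ∧ beta is (alpha_i * beta_j - alpha_j * beta_i). Collecting: alpha ∧ beta = (3*x + 3*y) dx ∧ dy + (3*x - 9*z) dx ∧ dz + (y + 3*z) dy ∧ dz.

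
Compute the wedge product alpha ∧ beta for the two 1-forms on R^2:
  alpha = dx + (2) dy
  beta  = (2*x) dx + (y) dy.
alpha ∧ beta = (-4*x + y) dx ∧ dy

Distribute the wedge, using dx_i ∧ dx_j = -dx_j ∧ dx_i and dx_i ∧ dx_i = 0. For each pair (i, j) with i < j, the coefficient of dx_i ∧ dx_j in alpha ∧ beta is (alpha_i * beta_j - alpha_j * beta_i). Collecting: alpha ∧ beta = (-4*x + y) dx ∧ dy.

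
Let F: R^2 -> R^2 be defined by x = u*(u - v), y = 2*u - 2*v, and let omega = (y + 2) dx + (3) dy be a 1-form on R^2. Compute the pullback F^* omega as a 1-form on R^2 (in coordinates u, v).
F^* omega = (4*u^2 - 6*u*v + 4*u + 2*v^2 - 2*v + 6) du + (-2*u^2 + 2*u*v - 2*u - 6) dv

Using F^*(f dg) = (f ∘ F) d(g ∘ F), substitute each coordinate x_i by F_i(u, v) in f_i, and replace dx_i by d F_i = (∂F_i/∂u) du + (∂F_i/∂v) dv.
  For the x component: f_1(F) = 2*u - 2*v + 2; d F_1 = (2*u - v) du + (-u) dv
  For the y component: f_2(F) = 3; d F_2 = (2) du + (-2) dv
Combining and collecting du, dv coefficients:
  coeff of du: 4*u^2 - 6*u*v + 4*u + 2*v^2 - 2*v + 6
  coeff of dv: -2*u^2 + 2*u*v - 2*u - 6
F^* omega = (4*u^2 - 6*u*v + 4*u + 2*v^2 - 2*v + 6) du + (-2*u^2 + 2*u*v - 2*u - 6) dv.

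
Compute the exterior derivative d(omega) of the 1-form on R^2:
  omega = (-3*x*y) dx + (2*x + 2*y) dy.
d(omega) = (3*x + 2) dx ∧ dy

For a 1-form omega = sum_i f_i dx_i, the exterior derivative is
  d(omega) = sum_{i < j} (∂f_j/∂x_i - ∂f_i/∂x_j) dx_i ∧ dx_j.
  coefficient of dx ∧ dy: ∂f_2/∂x - ∂f_1/∂y = ∂(2*x + 2*y)/∂x - ∂(-3*x*y)/∂y = 3*x + 2
Assembling: d(omega) = (3*x + 2) dx ∧ dy.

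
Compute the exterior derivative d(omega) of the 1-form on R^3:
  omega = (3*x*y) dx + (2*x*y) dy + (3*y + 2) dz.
d(omega) = (-3*x + 2*y) dx ∧ dy + (3) dy ∧ dz

For a 1-form omega = sum_i f_i dx_i, the exterior derivative is
  d(omega) = sum_{i < j} (∂f_j/∂x_i - ∂f_i/∂x_j) dx_i ∧ dx_j.
  coefficient of dx ∧ dy: ∂f_2/∂x - ∂f_1/∂y = ∂(2*x*y)/∂x - ∂(3*x*y)/∂y = -3*x + 2*y
  coefficient of dy ∧ dz: ∂f_3/∂y - ∂f_2/∂z = ∂(3*y + 2)/∂y - ∂(2*x*y)/∂z = 3
Assembling: d(omega) = (-3*x + 2*y) dx ∧ dy + (3) dy ∧ dz.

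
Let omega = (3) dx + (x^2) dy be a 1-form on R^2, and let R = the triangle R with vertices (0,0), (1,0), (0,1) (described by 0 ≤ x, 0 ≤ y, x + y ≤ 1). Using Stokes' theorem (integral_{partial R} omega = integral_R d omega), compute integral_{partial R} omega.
integral_(partial R) omega = 1/3

Stokes: integral_partial_R omega = integral_R d omega with d omega = (∂Q/∂x - ∂P/∂y) dx ∧ dy.
  ∂Q/∂x = 2*x
  ∂P/∂y = 0
  integrand = ∂Q/∂x - ∂P/∂y = 2*x.
Integrating over R: integral_0^1 integral_0^{1-x} (2*x) dy dx = 1/3.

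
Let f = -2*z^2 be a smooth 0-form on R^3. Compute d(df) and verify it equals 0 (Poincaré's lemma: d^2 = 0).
d(df) = 0

Step 1: df = sum_i (∂f/∂x_i) dx_i = (0) dx + (0) dy + (-4*z) dz.
Step 2: Apply d again. Using the 1-form formula, the coefficient of dx ∧ dy in d(df) is ∂^2 f/∂x ∂y - ∂^2 f/∂y ∂x = (0) - (0) = 0 (equality of mixed partials for smooth f).
Similarly for dx ∧ dz and dy ∧ dz — all coefficients vanish. So d(df) = 0.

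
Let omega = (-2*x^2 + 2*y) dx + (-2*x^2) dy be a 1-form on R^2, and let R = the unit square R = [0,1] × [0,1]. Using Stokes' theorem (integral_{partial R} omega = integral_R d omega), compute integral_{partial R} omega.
integral_(partial R) omega = -4

Stokes: integral_partial_R omega = integral_R d omega with d omega = (∂Q/∂x - ∂P/∂y) dx ∧ dy.
  ∂Q/∂x = -4*x
  ∂P/∂y = 2
  integrand = ∂Q/∂x - ∂P/∂y = -4*x - 2.
Integrating over R: integral_0^1 integral_0^1 (-4*x - 2) dx dy = -4.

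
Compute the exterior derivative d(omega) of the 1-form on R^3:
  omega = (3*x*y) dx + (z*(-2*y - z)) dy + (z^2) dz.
d(omega) = (-3*x) dx ∧ dy + (2*y + 2*z) dy ∧ dz

For a 1-form omega = sum_i f_i dx_i, the exterior derivative is
  d(omega) = sum_{i < j} (∂f_j/∂x_i - ∂f_i/∂x_j) dx_i ∧ dx_j.
  coefficient of dx ∧ dy: ∂f_2/∂x - ∂f_1/∂y = ∂(z*(-2*y - z))/∂x - ∂(3*x*y)/∂y = -3*x
  coefficient of dy ∧ dz: ∂f_3/∂y - ∂f_2/∂z = ∂(z^2)/∂y - ∂(z*(-2*y - z))/∂z = 2*y + 2*z
Assembling: d(omega) = (-3*x) dx ∧ dy + (2*y + 2*z) dy ∧ dz.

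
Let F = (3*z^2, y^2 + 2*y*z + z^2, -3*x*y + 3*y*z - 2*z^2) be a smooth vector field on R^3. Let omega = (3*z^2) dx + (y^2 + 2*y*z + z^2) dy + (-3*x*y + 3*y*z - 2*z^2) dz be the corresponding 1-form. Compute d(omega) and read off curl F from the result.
d(omega) = (-3*x - 2*y + z) dy ∧ dz + (3*y + 6*z) dz ∧ dx + (0) dx ∧ dy; curl F = (-3*x - 2*y + z, 3*y + 6*z, 0)

d omega = sum_{i<j} (∂f_j/∂x_i - ∂f_i/∂x_j) dx_i ∧ dx_j. Under the identification (dy ∧ dz, dz ∧ dx, dx ∧ dy) ↔ (e_x, e_y, e_z), the coefficients are exactly the components of curl F. Compute:
  ∂R/∂y - ∂Q/∂z = (-3*x + 3*z) - (2*y + 2*z) = -3*x - 2*y + z
  ∂P/∂z - ∂R/∂x = (6*z) - (-3*y) = 3*y + 6*z
  ∂Q/∂x - ∂P/∂y = (0) - (0) = 0.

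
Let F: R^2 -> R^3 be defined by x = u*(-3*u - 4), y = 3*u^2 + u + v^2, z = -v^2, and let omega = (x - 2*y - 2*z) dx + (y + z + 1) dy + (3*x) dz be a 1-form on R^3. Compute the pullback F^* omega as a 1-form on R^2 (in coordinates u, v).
F^* omega = (72*u^3 + 81*u^2 + 31*u + 1) du + (2*v*(12*u^2 + 13*u + 1)) dv

Using F^*(f dg) = (f ∘ F) d(g ∘ F), substitute each coordinate x_i by F_i(u, v) in f_i, and replace dx_i by d F_i = (∂F_i/∂u) du + (∂F_i/∂v) dv.
  For the x component: f_1(F) = 3*u*(-3*u - 2); d F_1 = (-6*u - 4) du + (0) dv
  For the y component: f_2(F) = 3*u^2 + u + 1; d F_2 = (6*u + 1) du + (2*v) dv
  For the z component: f_3(F) = 3*u*(-3*u - 4); d F_3 = (0) du + (-2*v) dv
Combining and collecting du, dv coefficients:
  coeff of du: 72*u^3 + 81*u^2 + 31*u + 1
  coeff of dv: 2*v*(12*u^2 + 13*u + 1)
F^* omega = (72*u^3 + 81*u^2 + 31*u + 1) du + (2*v*(12*u^2 + 13*u + 1)) dv.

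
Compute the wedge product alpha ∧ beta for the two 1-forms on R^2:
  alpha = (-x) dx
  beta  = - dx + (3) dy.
alpha ∧ beta = (-3*x) dx ∧ dy

Distribute the wedge, using dx_i ∧ dx_j = -dx_j ∧ dx_i and dx_i ∧ dx_i = 0. For each pair (i, j) with i < j, the coefficient of dx_i ∧ dx_j in alpha ∧ beta is (alpha_i * beta_j - alpha_j * beta_i). Collecting: alpha ∧ beta = (-3*x) dx ∧ dy.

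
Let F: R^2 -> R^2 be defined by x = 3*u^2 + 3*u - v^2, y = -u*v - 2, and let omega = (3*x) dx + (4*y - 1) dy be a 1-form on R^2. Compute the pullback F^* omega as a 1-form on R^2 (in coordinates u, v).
F^* omega = (54*u^3 + 81*u^2 - 14*u*v^2 + 27*u - 9*v^2 + 9*v) du + (-14*u^2*v - 18*u*v + 9*u + 6*v^3) dv

Using F^*(f dg) = (f ∘ F) d(g ∘ F), substitute each coordinate x_i by F_i(u, v) in f_i, and replace dx_i by d F_i = (∂F_i/∂u) du + (∂F_i/∂v) dv.
  For the x component: f_1(F) = 9*u^2 + 9*u - 3*v^2; d F_1 = (6*u + 3) du + (-2*v) dv
  For the y component: f_2(F) = -4*u*v - 9; d F_2 = (-v) du + (-u) dv
Combining and collecting du, dv coefficients:
  coeff of du: 54*u^3 + 81*u^2 - 14*u*v^2 + 27*u - 9*v^2 + 9*v
  coeff of dv: -14*u^2*v - 18*u*v + 9*u + 6*v^3
F^* omega = (54*u^3 + 81*u^2 - 14*u*v^2 + 27*u - 9*v^2 + 9*v) du + (-14*u^2*v - 18*u*v + 9*u + 6*v^3) dv.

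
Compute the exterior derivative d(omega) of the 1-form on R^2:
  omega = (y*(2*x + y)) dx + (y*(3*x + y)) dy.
d(omega) = (-2*x + y) dx ∧ dy

For a 1-form omega = sum_i f_i dx_i, the exterior derivative is
  d(omega) = sum_{i < j} (∂f_j/∂x_i - ∂f_i/∂x_j) dx_i ∧ dx_j.
  coefficient of dx ∧ dy: ∂f_2/∂x - ∂f_1/∂y = ∂(y*(3*x + y))/∂x - ∂(y*(2*x + y))/∂y = -2*x + y
Assembling: d(omega) = (-2*x + y) dx ∧ dy.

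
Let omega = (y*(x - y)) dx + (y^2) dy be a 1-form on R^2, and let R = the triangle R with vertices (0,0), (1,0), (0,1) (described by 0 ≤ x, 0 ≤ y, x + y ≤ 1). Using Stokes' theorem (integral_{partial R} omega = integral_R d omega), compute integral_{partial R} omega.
integral_(partial R) omega = 1/6

Stokes: integral_partial_R omega = integral_R d omega with d omega = (∂Q/∂x - ∂P/∂y) dx ∧ dy.
  ∂Q/∂x = 0
  ∂P/∂y = x - 2*y
  integrand = ∂Q/∂x - ∂P/∂y = -x + 2*y.
Integrating over R: integral_0^1 integral_0^{1-x} (-x + 2*y) dy dx = 1/6.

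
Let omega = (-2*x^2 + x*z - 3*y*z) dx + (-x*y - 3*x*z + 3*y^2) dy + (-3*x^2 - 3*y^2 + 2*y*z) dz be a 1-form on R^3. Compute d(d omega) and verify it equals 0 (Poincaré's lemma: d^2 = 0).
d(d omega) = 0

Step 1: d omega = sum_{i<j} (∂f_j/∂x_i - ∂f_i/∂x_j) dx_i ∧ dx_j:
  coeff of dx ∧ dy: -y
  coeff of dx ∧ dz: -7*x + 3*y
  coeff of dy ∧ dz: 3*x - 6*y + 2*z
Step 2: Apply d again to each 2-form coefficient. The only possible 3-form in R^3 is dx ∧ dy ∧ dz, with coefficient
  ∂(coeff of dy∧dz)/∂x - ∂(coeff of dx∧dz)/∂y + ∂(coeff of dx∧dy)/∂z
  = ∂/∂x (3*x - 6*y + 2*z) - ∂/∂y (-7*x + 3*y) + ∂/∂z (-y).
Each of these terms simplifies to sums of mixed partials that cancel in pairs. The result is 0 (by equality of mixed partials for smooth functions — Schwarz / Clairaut).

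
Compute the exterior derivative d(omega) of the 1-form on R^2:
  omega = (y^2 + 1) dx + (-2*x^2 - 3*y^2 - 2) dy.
d(omega) = (-4*x - 2*y) dx ∧ dy

For a 1-form omega = sum_i f_i dx_i, the exterior derivative is
  d(omega) = sum_{i < j} (∂f_j/∂x_i - ∂f_i/∂x_j) dx_i ∧ dx_j.
  coefficient of dx ∧ dy: ∂f_2/∂x - ∂f_1/∂y = ∂(-2*x^2 - 3*y^2 - 2)/∂x - ∂(y^2 + 1)/∂y = -4*x - 2*y
Assembling: d(omega) = (-4*x - 2*y) dx ∧ dy.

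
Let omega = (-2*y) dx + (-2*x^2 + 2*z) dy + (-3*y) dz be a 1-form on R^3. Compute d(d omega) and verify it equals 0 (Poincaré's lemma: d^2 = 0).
d(d omega) = 0

Step 1: d omega = sum_{i<j} (∂f_j/∂x_i - ∂f_i/∂x_j) dx_i ∧ dx_j:
  coeff of dx ∧ dy: 2 - 4*x
  coeff of dx ∧ dz: 0
  coeff of dy ∧ dz: -5
Step 2: Apply d again to each 2-form coefficient. The only possible 3-form in R^3 is dx ∧ dy ∧ dz, with coefficient
  ∂(coeff of dy∧dz)/∂x - ∂(coeff of dx∧dz)/∂y + ∂(coeff of dx∧dy)/∂z
  = ∂/∂x (-5) - ∂/∂y (0) + ∂/∂z (2 - 4*x).
Each of these terms simplifies to sums of mixed partials that cancel in pairs. The result is 0 (by equality of mixed partials for smooth functions — Schwarz / Clairaut).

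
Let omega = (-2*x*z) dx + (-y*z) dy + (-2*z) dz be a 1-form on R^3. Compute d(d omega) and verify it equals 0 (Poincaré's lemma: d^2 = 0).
d(d omega) = 0

Step 1: d omega = sum_{i<j} (∂f_j/∂x_i - ∂f_i/∂x_j) dx_i ∧ dx_j:
  coeff of dx ∧ dy: 0
  coeff of dx ∧ dz: 2*x
  coeff of dy ∧ dz: y
Step 2: Apply d again to each 2-form coefficient. The only possible 3-form in R^3 is dx ∧ dy ∧ dz, with coefficient
  ∂(coeff of dy∧dz)/∂x - ∂(coeff of dx∧dz)/∂y + ∂(coeff of dx∧dy)/∂z
  = ∂/∂x (y) - ∂/∂y (2*x) + ∂/∂z (0).
Each of these terms simplifies to sums of mixed partials that cancel in pairs. The result is 0 (by equality of mixed partials for smooth functions — Schwarz / Clairaut).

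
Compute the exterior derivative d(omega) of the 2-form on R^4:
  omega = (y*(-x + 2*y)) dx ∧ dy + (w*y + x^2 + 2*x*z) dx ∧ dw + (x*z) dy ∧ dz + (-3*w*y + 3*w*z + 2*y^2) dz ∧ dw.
d(omega) = (-w) dx ∧ dy ∧ dw + (-2*x) dx ∧ dz ∧ dw + (z) dx ∧ dy ∧ dz + (-3*w + 4*y) dy ∧ dz ∧ dw

For a 2-form omega = sum_{i<j} g_{ij} dx_i ∧ dx_j, the exterior derivative is
  d(omega) = sum_{i<j} d(g_{ij}) ∧ dx_i ∧ dx_j = sum_{i<j, k} (∂g_{ij}/∂x_k) dx_k ∧ dx_i ∧ dx_j.
Expand each term, using dx_k ∧ dx_i ∧ dx_j = sgn(permutation) dx_{(a)} ∧ dx_{(b)} ∧ dx_{(c)} with (a < b < c) sorted:
  d(w*y + x^2 + 2*x*z) includes (∂/∂y)(w*y + x^2 + 2*x*z) dy = (w) dy, which multiplied by dx ∧ dw gives (-w) dx ∧ dy ∧ dw
  d(w*y + x^2 + 2*x*z) includes (∂/∂z)(w*y + x^2 + 2*x*z) dz = (2*x) dz, which multiplied by dx ∧ dw gives (-2*x) dx ∧ dz ∧ dw
  d(x*z) includes (∂/∂x)(x*z) dx = (z) dx, which multiplied by dy ∧ dz gives (z) dx ∧ dy ∧ dz
  d(-3*w*y + 3*w*z + 2*y^2) includes (∂/∂y)(-3*w*y + 3*w*z + 2*y^2) dy = (-3*w + 4*y) dy, which multiplied by dz ∧ dw gives (-3*w + 4*y) dy ∧ dz ∧ dw
Collecting like 3-forms: d(omega) = (-w) dx ∧ dy ∧ dw + (-2*x) dx ∧ dz ∧ dw + (z) dx ∧ dy ∧ dz + (-3*w + 4*y) dy ∧ dz ∧ dw.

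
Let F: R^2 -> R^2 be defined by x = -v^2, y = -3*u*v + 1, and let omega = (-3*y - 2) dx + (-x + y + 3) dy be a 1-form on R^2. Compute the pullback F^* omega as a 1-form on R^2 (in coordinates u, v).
F^* omega = (3*v*(3*u*v - v^2 - 4)) du + (9*u^2*v - 21*u*v^2 - 12*u + 10*v) dv

Using F^*(f dg) = (f ∘ F) d(g ∘ F), substitute each coordinate x_i by F_i(u, v) in f_i, and replace dx_i by d F_i = (∂F_i/∂u) du + (∂F_i/∂v) dv.
  For the x component: f_1(F) = 9*u*v - 5; d F_1 = (0) du + (-2*v) dv
  For the y component: f_2(F) = -3*u*v + v^2 + 4; d F_2 = (-3*v) du + (-3*u) dv
Combining and collecting du, dv coefficients:
  coeff of du: 3*v*(3*u*v - v^2 - 4)
  coeff of dv: 9*u^2*v - 21*u*v^2 - 12*u + 10*v
F^* omega = (3*v*(3*u*v - v^2 - 4)) du + (9*u^2*v - 21*u*v^2 - 12*u + 10*v) dv.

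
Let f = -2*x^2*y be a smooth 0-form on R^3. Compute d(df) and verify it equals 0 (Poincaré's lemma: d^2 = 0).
d(df) = 0

Step 1: df = sum_i (∂f/∂x_i) dx_i = (-4*x*y) dx + (-2*x^2) dy + (0) dz.
Step 2: Apply d again. Using the 1-form formula, the coefficient of dx ∧ dy in d(df) is ∂^2 f/∂x ∂y - ∂^2 f/∂y ∂x = (-4*x) - (-4*x) = 0 (equality of mixed partials for smooth f).
Similarly for dx ∧ dz and dy ∧ dz — all coefficients vanish. So d(df) = 0.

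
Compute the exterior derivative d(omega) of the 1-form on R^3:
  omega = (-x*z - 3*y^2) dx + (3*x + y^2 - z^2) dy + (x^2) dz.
d(omega) = (6*y + 3) dx ∧ dy + (3*x) dx ∧ dz + (2*z) dy ∧ dz

For a 1-form omega = sum_i f_i dx_i, the exterior derivative is
  d(omega) = sum_{i < j} (∂f_j/∂x_i - ∂f_i/∂x_j) dx_i ∧ dx_j.
  coefficient of dx ∧ dy: ∂f_2/∂x - ∂f_1/∂y = ∂(3*x + y^2 - z^2)/∂x - ∂(-x*z - 3*y^2)/∂y = 6*y + 3
  coefficient of dx ∧ dz: ∂f_3/∂x - ∂f_1/∂z = ∂(x^2)/∂x - ∂(-x*z - 3*y^2)/∂z = 3*x
  coefficient of dy ∧ dz: ∂f_3/∂y - ∂f_2/∂z = ∂(x^2)/∂y - ∂(3*x + y^2 - z^2)/∂z = 2*z
Assembling: d(omega) = (6*y + 3) dx ∧ dy + (3*x) dx ∧ dz + (2*z) dy ∧ dz.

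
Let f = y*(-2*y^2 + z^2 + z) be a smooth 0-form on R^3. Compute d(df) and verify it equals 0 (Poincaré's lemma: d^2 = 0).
d(df) = 0

Step 1: df = sum_i (∂f/∂x_i) dx_i = (0) dx + (-6*y^2 + z^2 + z) dy + (y*(2*z + 1)) dz.
Step 2: Apply d again. Using the 1-form formula, the coefficient of dx ∧ dy in d(df) is ∂^2 f/∂x ∂y - ∂^2 f/∂y ∂x = (0) - (0) = 0 (equality of mixed partials for smooth f).
Similarly for dx ∧ dz and dy ∧ dz — all coefficients vanish. So d(df) = 0.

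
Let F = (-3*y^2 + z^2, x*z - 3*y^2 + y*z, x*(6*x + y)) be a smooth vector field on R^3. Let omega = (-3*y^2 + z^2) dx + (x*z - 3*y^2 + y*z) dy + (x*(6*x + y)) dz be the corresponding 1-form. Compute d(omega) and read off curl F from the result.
d(omega) = (-y) dy ∧ dz + (-12*x - y + 2*z) dz ∧ dx + (6*y + z) dx ∧ dy; curl F = (-y, -12*x - y + 2*z, 6*y + z)

d omega = sum_{i<j} (∂f_j/∂x_i - ∂f_i/∂x_j) dx_i ∧ dx_j. Under the identification (dy ∧ dz, dz ∧ dx, dx ∧ dy) ↔ (e_x, e_y, e_z), the coefficients are exactly the components of curl F. Compute:
  ∂R/∂y - ∂Q/∂z = (x) - (x + y) = -y
  ∂P/∂z - ∂R/∂x = (2*z) - (12*x + y) = -12*x - y + 2*z
  ∂Q/∂x - ∂P/∂y = (z) - (-6*y) = 6*y + z.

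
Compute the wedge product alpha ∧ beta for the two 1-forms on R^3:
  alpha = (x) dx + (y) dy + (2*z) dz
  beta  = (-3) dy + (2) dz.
alpha ∧ beta = (-3*x) dx ∧ dy + (2*x) dx ∧ dz + (2*y + 6*z) dy ∧ dz

Distribute the wedge, using dx_i ∧ dx_j = -dx_j ∧ dx_i and dx_i ∧ dx_i = 0. For each pair (i, j) with i < j, the coefficient of dx_i ∧ dx_j in alpha ∧ beta is (alpha_i * beta_j - alpha_j * beta_i). Collecting: alpha ∧ beta = (-3*x) dx ∧ dy + (2*x) dx ∧ dz + (2*y + 6*z) dy ∧ dz.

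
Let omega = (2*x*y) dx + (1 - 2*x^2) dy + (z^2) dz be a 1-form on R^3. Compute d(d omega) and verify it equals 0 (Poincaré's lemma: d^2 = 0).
d(d omega) = 0

Step 1: d omega = sum_{i<j} (∂f_j/∂x_i - ∂f_i/∂x_j) dx_i ∧ dx_j:
  coeff of dx ∧ dy: -6*x
  coeff of dx ∧ dz: 0
  coeff of dy ∧ dz: 0
Step 2: Apply d again to each 2-form coefficient. The only possible 3-form in R^3 is dx ∧ dy ∧ dz, with coefficient
  ∂(coeff of dy∧dz)/∂x - ∂(coeff of dx∧dz)/∂y + ∂(coeff of dx∧dy)/∂z
  = ∂/∂x (0) - ∂/∂y (0) + ∂/∂z (-6*x).
Each of these terms simplifies to sums of mixed partials that cancel in pairs. The result is 0 (by equality of mixed partials for smooth functions — Schwarz / Clairaut).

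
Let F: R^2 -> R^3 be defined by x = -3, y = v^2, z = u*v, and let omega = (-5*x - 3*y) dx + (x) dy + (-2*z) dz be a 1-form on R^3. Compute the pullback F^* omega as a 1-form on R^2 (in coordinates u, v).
F^* omega = (-2*u*v^2) du + (2*v*(-u^2 - 3)) dv

Using F^*(f dg) = (f ∘ F) d(g ∘ F), substitute each coordinate x_i by F_i(u, v) in f_i, and replace dx_i by d F_i = (∂F_i/∂u) du + (∂F_i/∂v) dv.
  For the x component: f_1(F) = 15 - 3*v^2; d F_1 = (0) du + (0) dv
  For the y component: f_2(F) = -3; d F_2 = (0) du + (2*v) dv
  For the z component: f_3(F) = -2*u*v; d F_3 = (v) du + (u) dv
Combining and collecting du, dv coefficients:
  coeff of du: -2*u*v^2
  coeff of dv: 2*v*(-u^2 - 3)
F^* omega = (-2*u*v^2) du + (2*v*(-u^2 - 3)) dv.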